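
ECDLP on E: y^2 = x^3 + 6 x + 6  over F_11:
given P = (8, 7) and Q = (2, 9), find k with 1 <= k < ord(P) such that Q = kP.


Enumerate multiples of P until we hit Q = (2, 9):
  1P = (8, 7)
  2P = (6, 4)
  3P = (2, 2)
  4P = (2, 9)
Match found at i = 4.

k = 4


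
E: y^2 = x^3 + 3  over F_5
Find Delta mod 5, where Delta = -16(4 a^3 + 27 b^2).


4 a^3 + 27 b^2 = 4*0^3 + 27*3^2 = 0 + 243 = 243
Delta = -16 * (243) = -3888
Delta mod 5 = 2

Delta = 2 (mod 5)


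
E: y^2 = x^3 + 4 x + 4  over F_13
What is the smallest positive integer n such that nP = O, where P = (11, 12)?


Compute successive multiples of P until we hit O:
  1P = (11, 12)
  2P = (3, 2)
  3P = (3, 11)
  4P = (11, 1)
  5P = O

ord(P) = 5


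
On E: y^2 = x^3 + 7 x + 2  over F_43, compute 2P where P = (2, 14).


Doubling: s = (3 x1^2 + a) / (2 y1)
s = (3*2^2 + 7) / (2*14) mod 43 = 36
x3 = s^2 - 2 x1 mod 43 = 36^2 - 2*2 = 2
y3 = s (x1 - x3) - y1 mod 43 = 36 * (2 - 2) - 14 = 29

2P = (2, 29)


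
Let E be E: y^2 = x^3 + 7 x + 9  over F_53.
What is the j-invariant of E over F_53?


Delta = -16(4 a^3 + 27 b^2) mod 53 = 31
-1728 * (4 a)^3 = -1728 * (4*7)^3 mod 53 = 51
j = 51 * 31^(-1) mod 53 = 29

j = 29 (mod 53)


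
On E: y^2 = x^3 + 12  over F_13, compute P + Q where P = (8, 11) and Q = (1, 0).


P != Q, so use the chord formula.
s = (y2 - y1) / (x2 - x1) = (2) / (6) mod 13 = 9
x3 = s^2 - x1 - x2 mod 13 = 9^2 - 8 - 1 = 7
y3 = s (x1 - x3) - y1 mod 13 = 9 * (8 - 7) - 11 = 11

P + Q = (7, 11)


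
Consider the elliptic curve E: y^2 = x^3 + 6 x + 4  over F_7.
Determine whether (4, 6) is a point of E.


Check whether y^2 = x^3 + 6 x + 4 (mod 7) for (x, y) = (4, 6).
LHS: y^2 = 6^2 mod 7 = 1
RHS: x^3 + 6 x + 4 = 4^3 + 6*4 + 4 mod 7 = 1
LHS = RHS

Yes, on the curve


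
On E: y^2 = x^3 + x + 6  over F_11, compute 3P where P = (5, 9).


k = 3 = 11_2 (binary, LSB first: 11)
Double-and-add from P = (5, 9):
  bit 0 = 1: acc = O + (5, 9) = (5, 9)
  bit 1 = 1: acc = (5, 9) + (10, 9) = (7, 2)

3P = (7, 2)


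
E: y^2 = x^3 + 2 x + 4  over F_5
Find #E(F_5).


For each x in F_5, count y with y^2 = x^3 + 2 x + 4 mod 5:
  x = 0: RHS = 4, y in [2, 3]  -> 2 point(s)
  x = 2: RHS = 1, y in [1, 4]  -> 2 point(s)
  x = 4: RHS = 1, y in [1, 4]  -> 2 point(s)
Affine points: 6. Add the point at infinity: total = 7.

#E(F_5) = 7


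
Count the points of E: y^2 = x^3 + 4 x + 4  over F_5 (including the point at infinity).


For each x in F_5, count y with y^2 = x^3 + 4 x + 4 mod 5:
  x = 0: RHS = 4, y in [2, 3]  -> 2 point(s)
  x = 1: RHS = 4, y in [2, 3]  -> 2 point(s)
  x = 2: RHS = 0, y in [0]  -> 1 point(s)
  x = 4: RHS = 4, y in [2, 3]  -> 2 point(s)
Affine points: 7. Add the point at infinity: total = 8.

#E(F_5) = 8


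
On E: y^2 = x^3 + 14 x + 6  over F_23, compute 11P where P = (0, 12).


k = 11 = 1011_2 (binary, LSB first: 1101)
Double-and-add from P = (0, 12):
  bit 0 = 1: acc = O + (0, 12) = (0, 12)
  bit 1 = 1: acc = (0, 12) + (12, 4) = (14, 5)
  bit 2 = 0: acc unchanged = (14, 5)
  bit 3 = 1: acc = (14, 5) + (18, 8) = (16, 5)

11P = (16, 5)


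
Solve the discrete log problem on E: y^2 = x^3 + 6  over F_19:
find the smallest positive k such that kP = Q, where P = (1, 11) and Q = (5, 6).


Enumerate multiples of P until we hit Q = (5, 6):
  1P = (1, 11)
  2P = (18, 10)
  3P = (5, 6)
Match found at i = 3.

k = 3


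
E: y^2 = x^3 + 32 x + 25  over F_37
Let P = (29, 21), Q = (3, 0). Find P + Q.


P != Q, so use the chord formula.
s = (y2 - y1) / (x2 - x1) = (16) / (11) mod 37 = 25
x3 = s^2 - x1 - x2 mod 37 = 25^2 - 29 - 3 = 1
y3 = s (x1 - x3) - y1 mod 37 = 25 * (29 - 1) - 21 = 13

P + Q = (1, 13)


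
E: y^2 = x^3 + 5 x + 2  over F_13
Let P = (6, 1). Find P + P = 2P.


Doubling: s = (3 x1^2 + a) / (2 y1)
s = (3*6^2 + 5) / (2*1) mod 13 = 11
x3 = s^2 - 2 x1 mod 13 = 11^2 - 2*6 = 5
y3 = s (x1 - x3) - y1 mod 13 = 11 * (6 - 5) - 1 = 10

2P = (5, 10)


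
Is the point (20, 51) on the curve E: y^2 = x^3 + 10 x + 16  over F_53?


Check whether y^2 = x^3 + 10 x + 16 (mod 53) for (x, y) = (20, 51).
LHS: y^2 = 51^2 mod 53 = 4
RHS: x^3 + 10 x + 16 = 20^3 + 10*20 + 16 mod 53 = 1
LHS != RHS

No, not on the curve


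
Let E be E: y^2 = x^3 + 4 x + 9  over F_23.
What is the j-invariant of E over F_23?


Delta = -16(4 a^3 + 27 b^2) mod 23 = 12
-1728 * (4 a)^3 = -1728 * (4*4)^3 mod 23 = 17
j = 17 * 12^(-1) mod 23 = 11

j = 11 (mod 23)


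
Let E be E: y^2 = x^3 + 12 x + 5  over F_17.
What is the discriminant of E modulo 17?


4 a^3 + 27 b^2 = 4*12^3 + 27*5^2 = 6912 + 675 = 7587
Delta = -16 * (7587) = -121392
Delta mod 17 = 5

Delta = 5 (mod 17)


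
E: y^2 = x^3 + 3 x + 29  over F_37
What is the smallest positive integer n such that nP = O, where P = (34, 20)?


Compute successive multiples of P until we hit O:
  1P = (34, 20)
  2P = (32, 0)
  3P = (34, 17)
  4P = O

ord(P) = 4


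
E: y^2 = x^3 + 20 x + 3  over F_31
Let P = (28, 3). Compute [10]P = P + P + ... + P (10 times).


k = 10 = 1010_2 (binary, LSB first: 0101)
Double-and-add from P = (28, 3):
  bit 0 = 0: acc unchanged = O
  bit 1 = 1: acc = O + (20, 8) = (20, 8)
  bit 2 = 0: acc unchanged = (20, 8)
  bit 3 = 1: acc = (20, 8) + (12, 7) = (15, 12)

10P = (15, 12)


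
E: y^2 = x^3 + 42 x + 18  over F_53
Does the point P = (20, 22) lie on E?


Check whether y^2 = x^3 + 42 x + 18 (mod 53) for (x, y) = (20, 22).
LHS: y^2 = 22^2 mod 53 = 7
RHS: x^3 + 42 x + 18 = 20^3 + 42*20 + 18 mod 53 = 7
LHS = RHS

Yes, on the curve


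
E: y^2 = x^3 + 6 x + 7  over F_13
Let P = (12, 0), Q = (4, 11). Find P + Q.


P != Q, so use the chord formula.
s = (y2 - y1) / (x2 - x1) = (11) / (5) mod 13 = 10
x3 = s^2 - x1 - x2 mod 13 = 10^2 - 12 - 4 = 6
y3 = s (x1 - x3) - y1 mod 13 = 10 * (12 - 6) - 0 = 8

P + Q = (6, 8)


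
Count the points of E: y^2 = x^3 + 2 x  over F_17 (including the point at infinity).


For each x in F_17, count y with y^2 = x^3 + 2 x + 0 mod 17:
  x = 0: RHS = 0, y in [0]  -> 1 point(s)
  x = 3: RHS = 16, y in [4, 13]  -> 2 point(s)
  x = 4: RHS = 4, y in [2, 15]  -> 2 point(s)
  x = 5: RHS = 16, y in [4, 13]  -> 2 point(s)
  x = 7: RHS = 0, y in [0]  -> 1 point(s)
  x = 8: RHS = 1, y in [1, 16]  -> 2 point(s)
  x = 9: RHS = 16, y in [4, 13]  -> 2 point(s)
  x = 10: RHS = 0, y in [0]  -> 1 point(s)
  x = 12: RHS = 1, y in [1, 16]  -> 2 point(s)
  x = 13: RHS = 13, y in [8, 9]  -> 2 point(s)
  x = 14: RHS = 1, y in [1, 16]  -> 2 point(s)
Affine points: 19. Add the point at infinity: total = 20.

#E(F_17) = 20


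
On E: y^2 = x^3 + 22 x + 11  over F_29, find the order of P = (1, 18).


Compute successive multiples of P until we hit O:
  1P = (1, 18)
  2P = (22, 23)
  3P = (15, 27)
  4P = (18, 27)
  5P = (16, 15)
  6P = (19, 3)
  7P = (25, 2)
  8P = (26, 18)
  ... (continuing to 24P)
  24P = O

ord(P) = 24


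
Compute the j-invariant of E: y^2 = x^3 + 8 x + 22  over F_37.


Delta = -16(4 a^3 + 27 b^2) mod 37 = 13
-1728 * (4 a)^3 = -1728 * (4*8)^3 mod 37 = 31
j = 31 * 13^(-1) mod 37 = 28

j = 28 (mod 37)


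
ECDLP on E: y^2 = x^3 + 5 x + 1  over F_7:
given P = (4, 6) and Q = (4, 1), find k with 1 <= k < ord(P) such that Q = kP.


Enumerate multiples of P until we hit Q = (4, 1):
  1P = (4, 6)
  2P = (3, 6)
  3P = (0, 1)
  4P = (5, 5)
  5P = (6, 3)
  6P = (1, 0)
  7P = (6, 4)
  8P = (5, 2)
  9P = (0, 6)
  10P = (3, 1)
  11P = (4, 1)
Match found at i = 11.

k = 11


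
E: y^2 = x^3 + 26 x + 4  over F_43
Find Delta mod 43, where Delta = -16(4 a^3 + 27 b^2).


4 a^3 + 27 b^2 = 4*26^3 + 27*4^2 = 70304 + 432 = 70736
Delta = -16 * (70736) = -1131776
Delta mod 43 = 27

Delta = 27 (mod 43)


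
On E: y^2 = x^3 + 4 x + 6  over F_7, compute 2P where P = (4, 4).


Doubling: s = (3 x1^2 + a) / (2 y1)
s = (3*4^2 + 4) / (2*4) mod 7 = 3
x3 = s^2 - 2 x1 mod 7 = 3^2 - 2*4 = 1
y3 = s (x1 - x3) - y1 mod 7 = 3 * (4 - 1) - 4 = 5

2P = (1, 5)


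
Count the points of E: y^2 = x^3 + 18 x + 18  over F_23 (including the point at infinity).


For each x in F_23, count y with y^2 = x^3 + 18 x + 18 mod 23:
  x = 0: RHS = 18, y in [8, 15]  -> 2 point(s)
  x = 2: RHS = 16, y in [4, 19]  -> 2 point(s)
  x = 4: RHS = 16, y in [4, 19]  -> 2 point(s)
  x = 5: RHS = 3, y in [7, 16]  -> 2 point(s)
  x = 7: RHS = 4, y in [2, 21]  -> 2 point(s)
  x = 9: RHS = 12, y in [9, 14]  -> 2 point(s)
  x = 10: RHS = 2, y in [5, 18]  -> 2 point(s)
  x = 11: RHS = 6, y in [11, 12]  -> 2 point(s)
  x = 14: RHS = 1, y in [1, 22]  -> 2 point(s)
  x = 15: RHS = 6, y in [11, 12]  -> 2 point(s)
  x = 16: RHS = 9, y in [3, 20]  -> 2 point(s)
  x = 17: RHS = 16, y in [4, 19]  -> 2 point(s)
  x = 20: RHS = 6, y in [11, 12]  -> 2 point(s)
Affine points: 26. Add the point at infinity: total = 27.

#E(F_23) = 27


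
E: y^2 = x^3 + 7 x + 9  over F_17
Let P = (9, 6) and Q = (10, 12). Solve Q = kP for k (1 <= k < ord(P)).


Enumerate multiples of P until we hit Q = (10, 12):
  1P = (9, 6)
  2P = (0, 3)
  3P = (10, 5)
  4P = (16, 1)
  5P = (5, 13)
  6P = (5, 4)
  7P = (16, 16)
  8P = (10, 12)
Match found at i = 8.

k = 8


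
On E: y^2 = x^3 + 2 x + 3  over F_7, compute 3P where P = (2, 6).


k = 3 = 11_2 (binary, LSB first: 11)
Double-and-add from P = (2, 6):
  bit 0 = 1: acc = O + (2, 6) = (2, 6)
  bit 1 = 1: acc = (2, 6) + (3, 1) = (6, 0)

3P = (6, 0)


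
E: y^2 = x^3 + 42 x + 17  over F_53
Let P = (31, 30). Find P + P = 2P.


Doubling: s = (3 x1^2 + a) / (2 y1)
s = (3*31^2 + 42) / (2*30) mod 53 = 9
x3 = s^2 - 2 x1 mod 53 = 9^2 - 2*31 = 19
y3 = s (x1 - x3) - y1 mod 53 = 9 * (31 - 19) - 30 = 25

2P = (19, 25)


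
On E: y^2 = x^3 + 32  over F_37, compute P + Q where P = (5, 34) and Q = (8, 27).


P != Q, so use the chord formula.
s = (y2 - y1) / (x2 - x1) = (30) / (3) mod 37 = 10
x3 = s^2 - x1 - x2 mod 37 = 10^2 - 5 - 8 = 13
y3 = s (x1 - x3) - y1 mod 37 = 10 * (5 - 13) - 34 = 34

P + Q = (13, 34)


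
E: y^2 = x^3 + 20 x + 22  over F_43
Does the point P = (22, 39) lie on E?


Check whether y^2 = x^3 + 20 x + 22 (mod 43) for (x, y) = (22, 39).
LHS: y^2 = 39^2 mod 43 = 16
RHS: x^3 + 20 x + 22 = 22^3 + 20*22 + 22 mod 43 = 16
LHS = RHS

Yes, on the curve


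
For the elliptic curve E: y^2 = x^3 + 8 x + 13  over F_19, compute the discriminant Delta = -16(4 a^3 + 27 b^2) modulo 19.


4 a^3 + 27 b^2 = 4*8^3 + 27*13^2 = 2048 + 4563 = 6611
Delta = -16 * (6611) = -105776
Delta mod 19 = 16

Delta = 16 (mod 19)


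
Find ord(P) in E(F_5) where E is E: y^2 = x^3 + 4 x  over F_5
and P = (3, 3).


Compute successive multiples of P until we hit O:
  1P = (3, 3)
  2P = (0, 0)
  3P = (3, 2)
  4P = O

ord(P) = 4


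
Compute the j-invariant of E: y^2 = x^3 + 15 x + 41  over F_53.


Delta = -16(4 a^3 + 27 b^2) mod 53 = 42
-1728 * (4 a)^3 = -1728 * (4*15)^3 mod 53 = 48
j = 48 * 42^(-1) mod 53 = 39

j = 39 (mod 53)


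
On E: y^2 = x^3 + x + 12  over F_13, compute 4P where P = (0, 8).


k = 4 = 100_2 (binary, LSB first: 001)
Double-and-add from P = (0, 8):
  bit 0 = 0: acc unchanged = O
  bit 1 = 0: acc unchanged = O
  bit 2 = 1: acc = O + (3, 9) = (3, 9)

4P = (3, 9)


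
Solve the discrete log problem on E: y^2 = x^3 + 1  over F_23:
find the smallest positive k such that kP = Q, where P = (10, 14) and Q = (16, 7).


Enumerate multiples of P until we hit Q = (16, 7):
  1P = (10, 14)
  2P = (15, 8)
  3P = (16, 7)
Match found at i = 3.

k = 3


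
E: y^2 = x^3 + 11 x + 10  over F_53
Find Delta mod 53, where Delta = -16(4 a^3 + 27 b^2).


4 a^3 + 27 b^2 = 4*11^3 + 27*10^2 = 5324 + 2700 = 8024
Delta = -16 * (8024) = -128384
Delta mod 53 = 35

Delta = 35 (mod 53)


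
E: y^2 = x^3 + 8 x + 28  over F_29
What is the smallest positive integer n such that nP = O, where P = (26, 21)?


Compute successive multiples of P until we hit O:
  1P = (26, 21)
  2P = (22, 21)
  3P = (10, 8)
  4P = (23, 5)
  5P = (2, 20)
  6P = (8, 16)
  7P = (0, 12)
  8P = (12, 24)
  ... (continuing to 25P)
  25P = O

ord(P) = 25


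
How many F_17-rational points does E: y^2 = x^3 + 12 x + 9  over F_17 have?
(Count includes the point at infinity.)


For each x in F_17, count y with y^2 = x^3 + 12 x + 9 mod 17:
  x = 0: RHS = 9, y in [3, 14]  -> 2 point(s)
  x = 3: RHS = 4, y in [2, 15]  -> 2 point(s)
  x = 4: RHS = 2, y in [6, 11]  -> 2 point(s)
  x = 6: RHS = 8, y in [5, 12]  -> 2 point(s)
  x = 9: RHS = 13, y in [8, 9]  -> 2 point(s)
  x = 13: RHS = 16, y in [4, 13]  -> 2 point(s)
  x = 16: RHS = 13, y in [8, 9]  -> 2 point(s)
Affine points: 14. Add the point at infinity: total = 15.

#E(F_17) = 15


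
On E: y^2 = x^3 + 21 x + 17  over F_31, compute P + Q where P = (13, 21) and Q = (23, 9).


P != Q, so use the chord formula.
s = (y2 - y1) / (x2 - x1) = (19) / (10) mod 31 = 5
x3 = s^2 - x1 - x2 mod 31 = 5^2 - 13 - 23 = 20
y3 = s (x1 - x3) - y1 mod 31 = 5 * (13 - 20) - 21 = 6

P + Q = (20, 6)


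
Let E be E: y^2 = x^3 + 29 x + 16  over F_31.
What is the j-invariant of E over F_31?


Delta = -16(4 a^3 + 27 b^2) mod 31 = 1
-1728 * (4 a)^3 = -1728 * (4*29)^3 mod 31 = 27
j = 27 * 1^(-1) mod 31 = 27

j = 27 (mod 31)


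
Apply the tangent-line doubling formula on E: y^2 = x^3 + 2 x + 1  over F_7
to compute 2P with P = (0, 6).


Doubling: s = (3 x1^2 + a) / (2 y1)
s = (3*0^2 + 2) / (2*6) mod 7 = 6
x3 = s^2 - 2 x1 mod 7 = 6^2 - 2*0 = 1
y3 = s (x1 - x3) - y1 mod 7 = 6 * (0 - 1) - 6 = 2

2P = (1, 2)


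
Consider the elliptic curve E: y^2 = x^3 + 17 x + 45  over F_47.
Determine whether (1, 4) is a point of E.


Check whether y^2 = x^3 + 17 x + 45 (mod 47) for (x, y) = (1, 4).
LHS: y^2 = 4^2 mod 47 = 16
RHS: x^3 + 17 x + 45 = 1^3 + 17*1 + 45 mod 47 = 16
LHS = RHS

Yes, on the curve


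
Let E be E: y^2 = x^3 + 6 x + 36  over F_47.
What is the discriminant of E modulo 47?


4 a^3 + 27 b^2 = 4*6^3 + 27*36^2 = 864 + 34992 = 35856
Delta = -16 * (35856) = -573696
Delta mod 47 = 33

Delta = 33 (mod 47)


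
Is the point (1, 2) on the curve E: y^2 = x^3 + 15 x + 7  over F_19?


Check whether y^2 = x^3 + 15 x + 7 (mod 19) for (x, y) = (1, 2).
LHS: y^2 = 2^2 mod 19 = 4
RHS: x^3 + 15 x + 7 = 1^3 + 15*1 + 7 mod 19 = 4
LHS = RHS

Yes, on the curve


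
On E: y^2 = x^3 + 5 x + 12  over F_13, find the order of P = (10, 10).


Compute successive multiples of P until we hit O:
  1P = (10, 10)
  2P = (7, 0)
  3P = (10, 3)
  4P = O

ord(P) = 4


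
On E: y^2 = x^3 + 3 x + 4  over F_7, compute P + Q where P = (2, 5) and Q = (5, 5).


P != Q, so use the chord formula.
s = (y2 - y1) / (x2 - x1) = (0) / (3) mod 7 = 0
x3 = s^2 - x1 - x2 mod 7 = 0^2 - 2 - 5 = 0
y3 = s (x1 - x3) - y1 mod 7 = 0 * (2 - 0) - 5 = 2

P + Q = (0, 2)


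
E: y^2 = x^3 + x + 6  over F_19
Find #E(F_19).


For each x in F_19, count y with y^2 = x^3 + 1 x + 6 mod 19:
  x = 0: RHS = 6, y in [5, 14]  -> 2 point(s)
  x = 2: RHS = 16, y in [4, 15]  -> 2 point(s)
  x = 3: RHS = 17, y in [6, 13]  -> 2 point(s)
  x = 4: RHS = 17, y in [6, 13]  -> 2 point(s)
  x = 6: RHS = 0, y in [0]  -> 1 point(s)
  x = 10: RHS = 9, y in [3, 16]  -> 2 point(s)
  x = 12: RHS = 17, y in [6, 13]  -> 2 point(s)
  x = 14: RHS = 9, y in [3, 16]  -> 2 point(s)
  x = 18: RHS = 4, y in [2, 17]  -> 2 point(s)
Affine points: 17. Add the point at infinity: total = 18.

#E(F_19) = 18


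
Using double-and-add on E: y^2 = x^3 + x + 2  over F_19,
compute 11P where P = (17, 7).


k = 11 = 1011_2 (binary, LSB first: 1101)
Double-and-add from P = (17, 7):
  bit 0 = 1: acc = O + (17, 7) = (17, 7)
  bit 1 = 1: acc = (17, 7) + (10, 9) = (1, 2)
  bit 2 = 0: acc unchanged = (1, 2)
  bit 3 = 1: acc = (1, 2) + (8, 3) = (17, 12)

11P = (17, 12)


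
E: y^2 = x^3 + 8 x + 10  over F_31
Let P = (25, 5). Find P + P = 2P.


Doubling: s = (3 x1^2 + a) / (2 y1)
s = (3*25^2 + 8) / (2*5) mod 31 = 24
x3 = s^2 - 2 x1 mod 31 = 24^2 - 2*25 = 30
y3 = s (x1 - x3) - y1 mod 31 = 24 * (25 - 30) - 5 = 30

2P = (30, 30)


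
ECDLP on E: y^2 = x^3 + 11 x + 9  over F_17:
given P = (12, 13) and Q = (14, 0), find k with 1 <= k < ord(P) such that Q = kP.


Enumerate multiples of P until we hit Q = (14, 0):
  1P = (12, 13)
  2P = (14, 0)
Match found at i = 2.

k = 2


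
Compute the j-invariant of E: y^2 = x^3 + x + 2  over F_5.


Delta = -16(4 a^3 + 27 b^2) mod 5 = 3
-1728 * (4 a)^3 = -1728 * (4*1)^3 mod 5 = 3
j = 3 * 3^(-1) mod 5 = 1

j = 1 (mod 5)


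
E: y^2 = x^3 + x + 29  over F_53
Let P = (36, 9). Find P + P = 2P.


Doubling: s = (3 x1^2 + a) / (2 y1)
s = (3*36^2 + 1) / (2*9) mod 53 = 7
x3 = s^2 - 2 x1 mod 53 = 7^2 - 2*36 = 30
y3 = s (x1 - x3) - y1 mod 53 = 7 * (36 - 30) - 9 = 33

2P = (30, 33)


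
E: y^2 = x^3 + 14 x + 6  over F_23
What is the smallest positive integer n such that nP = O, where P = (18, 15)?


Compute successive multiples of P until we hit O:
  1P = (18, 15)
  2P = (13, 19)
  3P = (0, 12)
  4P = (21, 19)
  5P = (19, 22)
  6P = (12, 4)
  7P = (20, 12)
  8P = (16, 5)
  ... (continuing to 25P)
  25P = O

ord(P) = 25


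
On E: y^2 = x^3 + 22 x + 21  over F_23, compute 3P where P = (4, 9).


k = 3 = 11_2 (binary, LSB first: 11)
Double-and-add from P = (4, 9):
  bit 0 = 1: acc = O + (4, 9) = (4, 9)
  bit 1 = 1: acc = (4, 9) + (4, 14) = O

3P = O


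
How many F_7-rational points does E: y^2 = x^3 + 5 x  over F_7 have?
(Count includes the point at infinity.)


For each x in F_7, count y with y^2 = x^3 + 5 x + 0 mod 7:
  x = 0: RHS = 0, y in [0]  -> 1 point(s)
  x = 2: RHS = 4, y in [2, 5]  -> 2 point(s)
  x = 3: RHS = 0, y in [0]  -> 1 point(s)
  x = 4: RHS = 0, y in [0]  -> 1 point(s)
  x = 6: RHS = 1, y in [1, 6]  -> 2 point(s)
Affine points: 7. Add the point at infinity: total = 8.

#E(F_7) = 8


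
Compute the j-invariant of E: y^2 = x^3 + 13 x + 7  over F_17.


Delta = -16(4 a^3 + 27 b^2) mod 17 = 13
-1728 * (4 a)^3 = -1728 * (4*13)^3 mod 17 = 6
j = 6 * 13^(-1) mod 17 = 7

j = 7 (mod 17)


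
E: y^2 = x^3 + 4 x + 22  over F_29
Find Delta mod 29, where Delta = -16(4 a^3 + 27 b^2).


4 a^3 + 27 b^2 = 4*4^3 + 27*22^2 = 256 + 13068 = 13324
Delta = -16 * (13324) = -213184
Delta mod 29 = 24

Delta = 24 (mod 29)


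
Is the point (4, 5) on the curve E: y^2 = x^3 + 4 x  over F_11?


Check whether y^2 = x^3 + 4 x + 0 (mod 11) for (x, y) = (4, 5).
LHS: y^2 = 5^2 mod 11 = 3
RHS: x^3 + 4 x + 0 = 4^3 + 4*4 + 0 mod 11 = 3
LHS = RHS

Yes, on the curve


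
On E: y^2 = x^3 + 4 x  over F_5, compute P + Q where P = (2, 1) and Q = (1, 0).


P != Q, so use the chord formula.
s = (y2 - y1) / (x2 - x1) = (4) / (4) mod 5 = 1
x3 = s^2 - x1 - x2 mod 5 = 1^2 - 2 - 1 = 3
y3 = s (x1 - x3) - y1 mod 5 = 1 * (2 - 3) - 1 = 3

P + Q = (3, 3)


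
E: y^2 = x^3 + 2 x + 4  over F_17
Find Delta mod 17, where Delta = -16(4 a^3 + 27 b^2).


4 a^3 + 27 b^2 = 4*2^3 + 27*4^2 = 32 + 432 = 464
Delta = -16 * (464) = -7424
Delta mod 17 = 5

Delta = 5 (mod 17)


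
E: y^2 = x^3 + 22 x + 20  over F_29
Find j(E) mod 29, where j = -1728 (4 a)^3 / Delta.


Delta = -16(4 a^3 + 27 b^2) mod 29 = 10
-1728 * (4 a)^3 = -1728 * (4*22)^3 mod 29 = 12
j = 12 * 10^(-1) mod 29 = 7

j = 7 (mod 29)


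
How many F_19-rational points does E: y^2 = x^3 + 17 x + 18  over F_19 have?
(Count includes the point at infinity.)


For each x in F_19, count y with y^2 = x^3 + 17 x + 18 mod 19:
  x = 1: RHS = 17, y in [6, 13]  -> 2 point(s)
  x = 3: RHS = 1, y in [1, 18]  -> 2 point(s)
  x = 4: RHS = 17, y in [6, 13]  -> 2 point(s)
  x = 5: RHS = 0, y in [0]  -> 1 point(s)
  x = 7: RHS = 5, y in [9, 10]  -> 2 point(s)
  x = 8: RHS = 1, y in [1, 18]  -> 2 point(s)
  x = 9: RHS = 7, y in [8, 11]  -> 2 point(s)
  x = 11: RHS = 16, y in [4, 15]  -> 2 point(s)
  x = 13: RHS = 4, y in [2, 17]  -> 2 point(s)
  x = 14: RHS = 17, y in [6, 13]  -> 2 point(s)
  x = 15: RHS = 0, y in [0]  -> 1 point(s)
  x = 16: RHS = 16, y in [4, 15]  -> 2 point(s)
  x = 18: RHS = 0, y in [0]  -> 1 point(s)
Affine points: 23. Add the point at infinity: total = 24.

#E(F_19) = 24


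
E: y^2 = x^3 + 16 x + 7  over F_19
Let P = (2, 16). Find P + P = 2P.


Doubling: s = (3 x1^2 + a) / (2 y1)
s = (3*2^2 + 16) / (2*16) mod 19 = 8
x3 = s^2 - 2 x1 mod 19 = 8^2 - 2*2 = 3
y3 = s (x1 - x3) - y1 mod 19 = 8 * (2 - 3) - 16 = 14

2P = (3, 14)


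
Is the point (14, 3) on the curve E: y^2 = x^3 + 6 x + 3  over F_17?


Check whether y^2 = x^3 + 6 x + 3 (mod 17) for (x, y) = (14, 3).
LHS: y^2 = 3^2 mod 17 = 9
RHS: x^3 + 6 x + 3 = 14^3 + 6*14 + 3 mod 17 = 9
LHS = RHS

Yes, on the curve


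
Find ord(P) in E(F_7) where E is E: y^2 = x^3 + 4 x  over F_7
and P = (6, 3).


Compute successive multiples of P until we hit O:
  1P = (6, 3)
  2P = (2, 4)
  3P = (3, 5)
  4P = (0, 0)
  5P = (3, 2)
  6P = (2, 3)
  7P = (6, 4)
  8P = O

ord(P) = 8


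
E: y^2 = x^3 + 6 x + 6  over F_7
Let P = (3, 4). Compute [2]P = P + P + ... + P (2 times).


k = 2 = 10_2 (binary, LSB first: 01)
Double-and-add from P = (3, 4):
  bit 0 = 0: acc unchanged = O
  bit 1 = 1: acc = O + (5, 0) = (5, 0)

2P = (5, 0)


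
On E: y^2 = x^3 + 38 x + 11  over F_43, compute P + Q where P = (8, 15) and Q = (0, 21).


P != Q, so use the chord formula.
s = (y2 - y1) / (x2 - x1) = (6) / (35) mod 43 = 10
x3 = s^2 - x1 - x2 mod 43 = 10^2 - 8 - 0 = 6
y3 = s (x1 - x3) - y1 mod 43 = 10 * (8 - 6) - 15 = 5

P + Q = (6, 5)


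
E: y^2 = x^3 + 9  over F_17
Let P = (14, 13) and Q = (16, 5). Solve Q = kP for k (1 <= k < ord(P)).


Enumerate multiples of P until we hit Q = (16, 5):
  1P = (14, 13)
  2P = (15, 1)
  3P = (13, 9)
  4P = (6, 2)
  5P = (5, 10)
  6P = (0, 3)
  7P = (16, 5)
Match found at i = 7.

k = 7


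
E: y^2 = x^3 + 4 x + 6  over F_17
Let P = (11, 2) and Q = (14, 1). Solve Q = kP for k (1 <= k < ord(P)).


Enumerate multiples of P until we hit Q = (14, 1):
  1P = (11, 2)
  2P = (14, 16)
  3P = (10, 14)
  4P = (4, 16)
  5P = (6, 5)
  6P = (16, 1)
  7P = (5, 7)
  8P = (5, 10)
  9P = (16, 16)
  10P = (6, 12)
  11P = (4, 1)
  12P = (10, 3)
  13P = (14, 1)
Match found at i = 13.

k = 13


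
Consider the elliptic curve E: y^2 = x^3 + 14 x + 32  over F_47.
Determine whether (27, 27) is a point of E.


Check whether y^2 = x^3 + 14 x + 32 (mod 47) for (x, y) = (27, 27).
LHS: y^2 = 27^2 mod 47 = 24
RHS: x^3 + 14 x + 32 = 27^3 + 14*27 + 32 mod 47 = 24
LHS = RHS

Yes, on the curve


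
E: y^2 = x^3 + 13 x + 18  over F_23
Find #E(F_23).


For each x in F_23, count y with y^2 = x^3 + 13 x + 18 mod 23:
  x = 0: RHS = 18, y in [8, 15]  -> 2 point(s)
  x = 1: RHS = 9, y in [3, 20]  -> 2 point(s)
  x = 2: RHS = 6, y in [11, 12]  -> 2 point(s)
  x = 5: RHS = 1, y in [1, 22]  -> 2 point(s)
  x = 6: RHS = 13, y in [6, 17]  -> 2 point(s)
  x = 8: RHS = 13, y in [6, 17]  -> 2 point(s)
  x = 9: RHS = 13, y in [6, 17]  -> 2 point(s)
  x = 12: RHS = 16, y in [4, 19]  -> 2 point(s)
  x = 14: RHS = 0, y in [0]  -> 1 point(s)
  x = 15: RHS = 0, y in [0]  -> 1 point(s)
  x = 17: RHS = 0, y in [0]  -> 1 point(s)
  x = 18: RHS = 12, y in [9, 14]  -> 2 point(s)
  x = 22: RHS = 4, y in [2, 21]  -> 2 point(s)
Affine points: 23. Add the point at infinity: total = 24.

#E(F_23) = 24


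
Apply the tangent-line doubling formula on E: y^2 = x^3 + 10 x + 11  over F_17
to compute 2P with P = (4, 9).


Doubling: s = (3 x1^2 + a) / (2 y1)
s = (3*4^2 + 10) / (2*9) mod 17 = 7
x3 = s^2 - 2 x1 mod 17 = 7^2 - 2*4 = 7
y3 = s (x1 - x3) - y1 mod 17 = 7 * (4 - 7) - 9 = 4

2P = (7, 4)


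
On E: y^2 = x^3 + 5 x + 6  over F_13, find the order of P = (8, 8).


Compute successive multiples of P until we hit O:
  1P = (8, 8)
  2P = (9, 0)
  3P = (8, 5)
  4P = O

ord(P) = 4


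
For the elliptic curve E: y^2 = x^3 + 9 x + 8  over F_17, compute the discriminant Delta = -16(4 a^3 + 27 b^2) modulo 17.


4 a^3 + 27 b^2 = 4*9^3 + 27*8^2 = 2916 + 1728 = 4644
Delta = -16 * (4644) = -74304
Delta mod 17 = 3

Delta = 3 (mod 17)


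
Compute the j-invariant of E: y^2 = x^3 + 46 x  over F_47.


Delta = -16(4 a^3 + 27 b^2) mod 47 = 17
-1728 * (4 a)^3 = -1728 * (4*46)^3 mod 47 = 1
j = 1 * 17^(-1) mod 47 = 36

j = 36 (mod 47)


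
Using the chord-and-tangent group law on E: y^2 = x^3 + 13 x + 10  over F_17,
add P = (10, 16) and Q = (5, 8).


P != Q, so use the chord formula.
s = (y2 - y1) / (x2 - x1) = (9) / (12) mod 17 = 5
x3 = s^2 - x1 - x2 mod 17 = 5^2 - 10 - 5 = 10
y3 = s (x1 - x3) - y1 mod 17 = 5 * (10 - 10) - 16 = 1

P + Q = (10, 1)


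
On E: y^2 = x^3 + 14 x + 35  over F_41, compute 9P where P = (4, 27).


k = 9 = 1001_2 (binary, LSB first: 1001)
Double-and-add from P = (4, 27):
  bit 0 = 1: acc = O + (4, 27) = (4, 27)
  bit 1 = 0: acc unchanged = (4, 27)
  bit 2 = 0: acc unchanged = (4, 27)
  bit 3 = 1: acc = (4, 27) + (36, 39) = (21, 23)

9P = (21, 23)


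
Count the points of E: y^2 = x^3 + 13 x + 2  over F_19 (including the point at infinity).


For each x in F_19, count y with y^2 = x^3 + 13 x + 2 mod 19:
  x = 1: RHS = 16, y in [4, 15]  -> 2 point(s)
  x = 2: RHS = 17, y in [6, 13]  -> 2 point(s)
  x = 3: RHS = 11, y in [7, 12]  -> 2 point(s)
  x = 4: RHS = 4, y in [2, 17]  -> 2 point(s)
  x = 6: RHS = 11, y in [7, 12]  -> 2 point(s)
  x = 10: RHS = 11, y in [7, 12]  -> 2 point(s)
  x = 12: RHS = 5, y in [9, 10]  -> 2 point(s)
  x = 15: RHS = 0, y in [0]  -> 1 point(s)
  x = 17: RHS = 6, y in [5, 14]  -> 2 point(s)
  x = 18: RHS = 7, y in [8, 11]  -> 2 point(s)
Affine points: 19. Add the point at infinity: total = 20.

#E(F_19) = 20


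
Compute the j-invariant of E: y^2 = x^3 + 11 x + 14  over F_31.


Delta = -16(4 a^3 + 27 b^2) mod 31 = 24
-1728 * (4 a)^3 = -1728 * (4*11)^3 mod 31 = 30
j = 30 * 24^(-1) mod 31 = 9

j = 9 (mod 31)


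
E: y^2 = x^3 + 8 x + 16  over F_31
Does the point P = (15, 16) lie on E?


Check whether y^2 = x^3 + 8 x + 16 (mod 31) for (x, y) = (15, 16).
LHS: y^2 = 16^2 mod 31 = 8
RHS: x^3 + 8 x + 16 = 15^3 + 8*15 + 16 mod 31 = 8
LHS = RHS

Yes, on the curve


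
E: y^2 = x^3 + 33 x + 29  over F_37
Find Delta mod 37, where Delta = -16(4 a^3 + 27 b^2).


4 a^3 + 27 b^2 = 4*33^3 + 27*29^2 = 143748 + 22707 = 166455
Delta = -16 * (166455) = -2663280
Delta mod 37 = 17

Delta = 17 (mod 37)


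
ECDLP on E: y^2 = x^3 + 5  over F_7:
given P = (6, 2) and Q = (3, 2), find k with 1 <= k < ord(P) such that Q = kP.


Enumerate multiples of P until we hit Q = (3, 2):
  1P = (6, 2)
  2P = (3, 2)
Match found at i = 2.

k = 2


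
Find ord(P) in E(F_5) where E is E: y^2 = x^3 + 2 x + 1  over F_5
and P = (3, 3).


Compute successive multiples of P until we hit O:
  1P = (3, 3)
  2P = (0, 4)
  3P = (1, 3)
  4P = (1, 2)
  5P = (0, 1)
  6P = (3, 2)
  7P = O

ord(P) = 7


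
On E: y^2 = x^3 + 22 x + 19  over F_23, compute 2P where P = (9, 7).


Doubling: s = (3 x1^2 + a) / (2 y1)
s = (3*9^2 + 22) / (2*7) mod 23 = 14
x3 = s^2 - 2 x1 mod 23 = 14^2 - 2*9 = 17
y3 = s (x1 - x3) - y1 mod 23 = 14 * (9 - 17) - 7 = 19

2P = (17, 19)


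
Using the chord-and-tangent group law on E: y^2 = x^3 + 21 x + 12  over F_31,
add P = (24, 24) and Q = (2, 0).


P != Q, so use the chord formula.
s = (y2 - y1) / (x2 - x1) = (7) / (9) mod 31 = 18
x3 = s^2 - x1 - x2 mod 31 = 18^2 - 24 - 2 = 19
y3 = s (x1 - x3) - y1 mod 31 = 18 * (24 - 19) - 24 = 4

P + Q = (19, 4)


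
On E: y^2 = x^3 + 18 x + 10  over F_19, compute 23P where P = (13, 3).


k = 23 = 10111_2 (binary, LSB first: 11101)
Double-and-add from P = (13, 3):
  bit 0 = 1: acc = O + (13, 3) = (13, 3)
  bit 1 = 1: acc = (13, 3) + (16, 10) = (6, 7)
  bit 2 = 1: acc = (6, 7) + (17, 2) = (5, 15)
  bit 3 = 0: acc unchanged = (5, 15)
  bit 4 = 1: acc = (5, 15) + (8, 1) = (13, 16)

23P = (13, 16)


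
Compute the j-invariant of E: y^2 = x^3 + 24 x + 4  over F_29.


Delta = -16(4 a^3 + 27 b^2) mod 29 = 15
-1728 * (4 a)^3 = -1728 * (4*24)^3 mod 29 = 19
j = 19 * 15^(-1) mod 29 = 9

j = 9 (mod 29)


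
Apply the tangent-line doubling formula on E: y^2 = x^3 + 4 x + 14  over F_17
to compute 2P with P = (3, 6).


Doubling: s = (3 x1^2 + a) / (2 y1)
s = (3*3^2 + 4) / (2*6) mod 17 = 4
x3 = s^2 - 2 x1 mod 17 = 4^2 - 2*3 = 10
y3 = s (x1 - x3) - y1 mod 17 = 4 * (3 - 10) - 6 = 0

2P = (10, 0)


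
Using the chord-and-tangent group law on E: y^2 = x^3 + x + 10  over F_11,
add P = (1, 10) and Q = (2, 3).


P != Q, so use the chord formula.
s = (y2 - y1) / (x2 - x1) = (4) / (1) mod 11 = 4
x3 = s^2 - x1 - x2 mod 11 = 4^2 - 1 - 2 = 2
y3 = s (x1 - x3) - y1 mod 11 = 4 * (1 - 2) - 10 = 8

P + Q = (2, 8)


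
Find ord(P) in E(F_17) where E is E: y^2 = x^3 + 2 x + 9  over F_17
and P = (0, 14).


Compute successive multiples of P until we hit O:
  1P = (0, 14)
  2P = (2, 15)
  3P = (11, 6)
  4P = (4, 9)
  5P = (5, 5)
  6P = (3, 5)
  7P = (6, 4)
  8P = (10, 14)
  ... (continuing to 21P)
  21P = O

ord(P) = 21


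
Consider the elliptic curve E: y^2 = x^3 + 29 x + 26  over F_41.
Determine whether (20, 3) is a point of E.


Check whether y^2 = x^3 + 29 x + 26 (mod 41) for (x, y) = (20, 3).
LHS: y^2 = 3^2 mod 41 = 9
RHS: x^3 + 29 x + 26 = 20^3 + 29*20 + 26 mod 41 = 37
LHS != RHS

No, not on the curve


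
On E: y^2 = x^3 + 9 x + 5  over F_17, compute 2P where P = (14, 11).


k = 2 = 10_2 (binary, LSB first: 01)
Double-and-add from P = (14, 11):
  bit 0 = 0: acc unchanged = O
  bit 1 = 1: acc = O + (15, 9) = (15, 9)

2P = (15, 9)


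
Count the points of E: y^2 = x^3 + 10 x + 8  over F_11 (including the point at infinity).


For each x in F_11, count y with y^2 = x^3 + 10 x + 8 mod 11:
  x = 2: RHS = 3, y in [5, 6]  -> 2 point(s)
  x = 6: RHS = 9, y in [3, 8]  -> 2 point(s)
  x = 7: RHS = 3, y in [5, 6]  -> 2 point(s)
Affine points: 6. Add the point at infinity: total = 7.

#E(F_11) = 7


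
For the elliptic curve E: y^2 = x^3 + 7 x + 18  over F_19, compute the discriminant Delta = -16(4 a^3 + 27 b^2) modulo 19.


4 a^3 + 27 b^2 = 4*7^3 + 27*18^2 = 1372 + 8748 = 10120
Delta = -16 * (10120) = -161920
Delta mod 19 = 17

Delta = 17 (mod 19)


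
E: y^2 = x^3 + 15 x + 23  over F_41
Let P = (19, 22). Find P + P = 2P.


Doubling: s = (3 x1^2 + a) / (2 y1)
s = (3*19^2 + 15) / (2*22) mod 41 = 38
x3 = s^2 - 2 x1 mod 41 = 38^2 - 2*19 = 12
y3 = s (x1 - x3) - y1 mod 41 = 38 * (19 - 12) - 22 = 39

2P = (12, 39)


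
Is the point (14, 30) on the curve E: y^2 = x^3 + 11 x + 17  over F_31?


Check whether y^2 = x^3 + 11 x + 17 (mod 31) for (x, y) = (14, 30).
LHS: y^2 = 30^2 mod 31 = 1
RHS: x^3 + 11 x + 17 = 14^3 + 11*14 + 17 mod 31 = 1
LHS = RHS

Yes, on the curve


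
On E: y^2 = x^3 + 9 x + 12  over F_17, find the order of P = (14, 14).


Compute successive multiples of P until we hit O:
  1P = (14, 14)
  2P = (8, 1)
  3P = (3, 7)
  4P = (16, 11)
  5P = (2, 2)
  6P = (2, 15)
  7P = (16, 6)
  8P = (3, 10)
  ... (continuing to 11P)
  11P = O

ord(P) = 11


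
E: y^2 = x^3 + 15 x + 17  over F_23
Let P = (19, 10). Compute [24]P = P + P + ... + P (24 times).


k = 24 = 11000_2 (binary, LSB first: 00011)
Double-and-add from P = (19, 10):
  bit 0 = 0: acc unchanged = O
  bit 1 = 0: acc unchanged = O
  bit 2 = 0: acc unchanged = O
  bit 3 = 1: acc = O + (22, 1) = (22, 1)
  bit 4 = 1: acc = (22, 1) + (14, 2) = (19, 13)

24P = (19, 13)


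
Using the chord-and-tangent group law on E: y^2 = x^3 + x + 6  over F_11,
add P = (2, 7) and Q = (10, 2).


P != Q, so use the chord formula.
s = (y2 - y1) / (x2 - x1) = (6) / (8) mod 11 = 9
x3 = s^2 - x1 - x2 mod 11 = 9^2 - 2 - 10 = 3
y3 = s (x1 - x3) - y1 mod 11 = 9 * (2 - 3) - 7 = 6

P + Q = (3, 6)


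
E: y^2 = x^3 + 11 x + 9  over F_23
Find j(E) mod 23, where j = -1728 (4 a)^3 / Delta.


Delta = -16(4 a^3 + 27 b^2) mod 23 = 22
-1728 * (4 a)^3 = -1728 * (4*11)^3 mod 23 = 1
j = 1 * 22^(-1) mod 23 = 22

j = 22 (mod 23)


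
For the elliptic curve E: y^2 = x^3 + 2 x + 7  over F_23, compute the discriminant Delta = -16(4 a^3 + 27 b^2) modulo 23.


4 a^3 + 27 b^2 = 4*2^3 + 27*7^2 = 32 + 1323 = 1355
Delta = -16 * (1355) = -21680
Delta mod 23 = 9

Delta = 9 (mod 23)


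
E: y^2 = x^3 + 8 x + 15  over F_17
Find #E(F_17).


For each x in F_17, count y with y^2 = x^3 + 8 x + 15 mod 17:
  x = 0: RHS = 15, y in [7, 10]  -> 2 point(s)
  x = 3: RHS = 15, y in [7, 10]  -> 2 point(s)
  x = 4: RHS = 9, y in [3, 14]  -> 2 point(s)
  x = 8: RHS = 13, y in [8, 9]  -> 2 point(s)
  x = 9: RHS = 0, y in [0]  -> 1 point(s)
  x = 13: RHS = 4, y in [2, 15]  -> 2 point(s)
  x = 14: RHS = 15, y in [7, 10]  -> 2 point(s)
  x = 15: RHS = 8, y in [5, 12]  -> 2 point(s)
Affine points: 15. Add the point at infinity: total = 16.

#E(F_17) = 16


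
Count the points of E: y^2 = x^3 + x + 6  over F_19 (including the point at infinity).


For each x in F_19, count y with y^2 = x^3 + 1 x + 6 mod 19:
  x = 0: RHS = 6, y in [5, 14]  -> 2 point(s)
  x = 2: RHS = 16, y in [4, 15]  -> 2 point(s)
  x = 3: RHS = 17, y in [6, 13]  -> 2 point(s)
  x = 4: RHS = 17, y in [6, 13]  -> 2 point(s)
  x = 6: RHS = 0, y in [0]  -> 1 point(s)
  x = 10: RHS = 9, y in [3, 16]  -> 2 point(s)
  x = 12: RHS = 17, y in [6, 13]  -> 2 point(s)
  x = 14: RHS = 9, y in [3, 16]  -> 2 point(s)
  x = 18: RHS = 4, y in [2, 17]  -> 2 point(s)
Affine points: 17. Add the point at infinity: total = 18.

#E(F_19) = 18


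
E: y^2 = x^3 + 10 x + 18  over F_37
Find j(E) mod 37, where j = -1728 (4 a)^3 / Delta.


Delta = -16(4 a^3 + 27 b^2) mod 37 = 13
-1728 * (4 a)^3 = -1728 * (4*10)^3 mod 37 = 1
j = 1 * 13^(-1) mod 37 = 20

j = 20 (mod 37)


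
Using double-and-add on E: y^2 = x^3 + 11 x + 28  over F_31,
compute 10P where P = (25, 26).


k = 10 = 1010_2 (binary, LSB first: 0101)
Double-and-add from P = (25, 26):
  bit 0 = 0: acc unchanged = O
  bit 1 = 1: acc = O + (20, 23) = (20, 23)
  bit 2 = 0: acc unchanged = (20, 23)
  bit 3 = 1: acc = (20, 23) + (0, 11) = (25, 5)

10P = (25, 5)


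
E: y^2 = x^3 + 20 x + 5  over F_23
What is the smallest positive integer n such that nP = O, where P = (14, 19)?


Compute successive multiples of P until we hit O:
  1P = (14, 19)
  2P = (21, 7)
  3P = (13, 22)
  4P = (5, 0)
  5P = (13, 1)
  6P = (21, 16)
  7P = (14, 4)
  8P = O

ord(P) = 8


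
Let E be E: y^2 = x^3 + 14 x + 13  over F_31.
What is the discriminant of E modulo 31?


4 a^3 + 27 b^2 = 4*14^3 + 27*13^2 = 10976 + 4563 = 15539
Delta = -16 * (15539) = -248624
Delta mod 31 = 27

Delta = 27 (mod 31)


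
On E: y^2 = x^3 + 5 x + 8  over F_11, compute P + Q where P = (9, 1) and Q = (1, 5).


P != Q, so use the chord formula.
s = (y2 - y1) / (x2 - x1) = (4) / (3) mod 11 = 5
x3 = s^2 - x1 - x2 mod 11 = 5^2 - 9 - 1 = 4
y3 = s (x1 - x3) - y1 mod 11 = 5 * (9 - 4) - 1 = 2

P + Q = (4, 2)


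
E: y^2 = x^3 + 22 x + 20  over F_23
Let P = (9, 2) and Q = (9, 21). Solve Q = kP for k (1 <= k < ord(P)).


Enumerate multiples of P until we hit Q = (9, 21):
  1P = (9, 2)
  2P = (14, 6)
  3P = (8, 8)
  4P = (19, 12)
  5P = (19, 11)
  6P = (8, 15)
  7P = (14, 17)
  8P = (9, 21)
Match found at i = 8.

k = 8


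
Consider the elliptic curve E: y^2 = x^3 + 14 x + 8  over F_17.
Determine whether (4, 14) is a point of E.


Check whether y^2 = x^3 + 14 x + 8 (mod 17) for (x, y) = (4, 14).
LHS: y^2 = 14^2 mod 17 = 9
RHS: x^3 + 14 x + 8 = 4^3 + 14*4 + 8 mod 17 = 9
LHS = RHS

Yes, on the curve


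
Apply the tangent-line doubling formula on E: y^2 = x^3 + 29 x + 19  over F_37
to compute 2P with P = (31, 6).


Doubling: s = (3 x1^2 + a) / (2 y1)
s = (3*31^2 + 29) / (2*6) mod 37 = 33
x3 = s^2 - 2 x1 mod 37 = 33^2 - 2*31 = 28
y3 = s (x1 - x3) - y1 mod 37 = 33 * (31 - 28) - 6 = 19

2P = (28, 19)


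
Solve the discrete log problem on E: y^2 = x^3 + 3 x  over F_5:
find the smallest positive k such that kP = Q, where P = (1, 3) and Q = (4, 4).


Enumerate multiples of P until we hit Q = (4, 4):
  1P = (1, 3)
  2P = (4, 4)
Match found at i = 2.

k = 2


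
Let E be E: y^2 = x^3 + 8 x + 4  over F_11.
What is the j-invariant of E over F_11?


Delta = -16(4 a^3 + 27 b^2) mod 11 = 8
-1728 * (4 a)^3 = -1728 * (4*8)^3 mod 11 = 1
j = 1 * 8^(-1) mod 11 = 7

j = 7 (mod 11)


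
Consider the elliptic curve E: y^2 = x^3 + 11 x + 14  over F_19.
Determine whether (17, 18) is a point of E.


Check whether y^2 = x^3 + 11 x + 14 (mod 19) for (x, y) = (17, 18).
LHS: y^2 = 18^2 mod 19 = 1
RHS: x^3 + 11 x + 14 = 17^3 + 11*17 + 14 mod 19 = 3
LHS != RHS

No, not on the curve


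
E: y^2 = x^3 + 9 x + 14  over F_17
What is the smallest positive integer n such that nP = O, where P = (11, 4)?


Compute successive multiples of P until we hit O:
  1P = (11, 4)
  2P = (11, 13)
  3P = O

ord(P) = 3


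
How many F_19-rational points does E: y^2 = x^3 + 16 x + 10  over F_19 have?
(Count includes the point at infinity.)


For each x in F_19, count y with y^2 = x^3 + 16 x + 10 mod 19:
  x = 3: RHS = 9, y in [3, 16]  -> 2 point(s)
  x = 4: RHS = 5, y in [9, 10]  -> 2 point(s)
  x = 5: RHS = 6, y in [5, 14]  -> 2 point(s)
  x = 7: RHS = 9, y in [3, 16]  -> 2 point(s)
  x = 8: RHS = 4, y in [2, 17]  -> 2 point(s)
  x = 9: RHS = 9, y in [3, 16]  -> 2 point(s)
  x = 10: RHS = 11, y in [7, 12]  -> 2 point(s)
  x = 11: RHS = 16, y in [4, 15]  -> 2 point(s)
  x = 12: RHS = 11, y in [7, 12]  -> 2 point(s)
  x = 16: RHS = 11, y in [7, 12]  -> 2 point(s)
Affine points: 20. Add the point at infinity: total = 21.

#E(F_19) = 21


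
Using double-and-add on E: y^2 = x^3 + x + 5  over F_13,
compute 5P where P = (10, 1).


k = 5 = 101_2 (binary, LSB first: 101)
Double-and-add from P = (10, 1):
  bit 0 = 1: acc = O + (10, 1) = (10, 1)
  bit 1 = 0: acc unchanged = (10, 1)
  bit 2 = 1: acc = (10, 1) + (3, 3) = (3, 10)

5P = (3, 10)


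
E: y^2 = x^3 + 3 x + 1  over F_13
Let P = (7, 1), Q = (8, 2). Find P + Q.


P != Q, so use the chord formula.
s = (y2 - y1) / (x2 - x1) = (1) / (1) mod 13 = 1
x3 = s^2 - x1 - x2 mod 13 = 1^2 - 7 - 8 = 12
y3 = s (x1 - x3) - y1 mod 13 = 1 * (7 - 12) - 1 = 7

P + Q = (12, 7)


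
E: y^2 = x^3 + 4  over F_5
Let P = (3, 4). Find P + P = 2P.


Doubling: s = (3 x1^2 + a) / (2 y1)
s = (3*3^2 + 0) / (2*4) mod 5 = 4
x3 = s^2 - 2 x1 mod 5 = 4^2 - 2*3 = 0
y3 = s (x1 - x3) - y1 mod 5 = 4 * (3 - 0) - 4 = 3

2P = (0, 3)


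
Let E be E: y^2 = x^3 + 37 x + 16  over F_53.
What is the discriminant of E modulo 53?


4 a^3 + 27 b^2 = 4*37^3 + 27*16^2 = 202612 + 6912 = 209524
Delta = -16 * (209524) = -3352384
Delta mod 53 = 25

Delta = 25 (mod 53)


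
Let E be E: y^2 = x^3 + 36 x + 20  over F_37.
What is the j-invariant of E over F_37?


Delta = -16(4 a^3 + 27 b^2) mod 37 = 17
-1728 * (4 a)^3 = -1728 * (4*36)^3 mod 37 = 36
j = 36 * 17^(-1) mod 37 = 13

j = 13 (mod 37)


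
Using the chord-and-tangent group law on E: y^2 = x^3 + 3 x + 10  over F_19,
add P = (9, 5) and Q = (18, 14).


P != Q, so use the chord formula.
s = (y2 - y1) / (x2 - x1) = (9) / (9) mod 19 = 1
x3 = s^2 - x1 - x2 mod 19 = 1^2 - 9 - 18 = 12
y3 = s (x1 - x3) - y1 mod 19 = 1 * (9 - 12) - 5 = 11

P + Q = (12, 11)


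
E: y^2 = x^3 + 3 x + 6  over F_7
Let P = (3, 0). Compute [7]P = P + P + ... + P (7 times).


k = 7 = 111_2 (binary, LSB first: 111)
Double-and-add from P = (3, 0):
  bit 0 = 1: acc = O + (3, 0) = (3, 0)
  bit 1 = 1: acc = (3, 0) + O = (3, 0)
  bit 2 = 1: acc = (3, 0) + O = (3, 0)

7P = (3, 0)


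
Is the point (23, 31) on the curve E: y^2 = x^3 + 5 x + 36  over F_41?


Check whether y^2 = x^3 + 5 x + 36 (mod 41) for (x, y) = (23, 31).
LHS: y^2 = 31^2 mod 41 = 18
RHS: x^3 + 5 x + 36 = 23^3 + 5*23 + 36 mod 41 = 18
LHS = RHS

Yes, on the curve


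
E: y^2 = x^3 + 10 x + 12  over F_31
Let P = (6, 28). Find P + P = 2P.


Doubling: s = (3 x1^2 + a) / (2 y1)
s = (3*6^2 + 10) / (2*28) mod 31 = 1
x3 = s^2 - 2 x1 mod 31 = 1^2 - 2*6 = 20
y3 = s (x1 - x3) - y1 mod 31 = 1 * (6 - 20) - 28 = 20

2P = (20, 20)


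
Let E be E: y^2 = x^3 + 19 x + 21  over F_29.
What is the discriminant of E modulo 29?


4 a^3 + 27 b^2 = 4*19^3 + 27*21^2 = 27436 + 11907 = 39343
Delta = -16 * (39343) = -629488
Delta mod 29 = 15

Delta = 15 (mod 29)


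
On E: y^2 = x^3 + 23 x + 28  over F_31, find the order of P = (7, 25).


Compute successive multiples of P until we hit O:
  1P = (7, 25)
  2P = (5, 19)
  3P = (28, 5)
  4P = (0, 20)
  5P = (3, 0)
  6P = (0, 11)
  7P = (28, 26)
  8P = (5, 12)
  ... (continuing to 10P)
  10P = O

ord(P) = 10
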